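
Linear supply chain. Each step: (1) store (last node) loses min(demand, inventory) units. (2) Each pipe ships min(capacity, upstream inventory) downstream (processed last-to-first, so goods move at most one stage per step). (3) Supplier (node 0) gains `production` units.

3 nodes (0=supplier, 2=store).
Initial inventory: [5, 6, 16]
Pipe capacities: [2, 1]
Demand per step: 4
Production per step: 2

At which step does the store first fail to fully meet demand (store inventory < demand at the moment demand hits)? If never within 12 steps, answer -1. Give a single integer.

Step 1: demand=4,sold=4 ship[1->2]=1 ship[0->1]=2 prod=2 -> [5 7 13]
Step 2: demand=4,sold=4 ship[1->2]=1 ship[0->1]=2 prod=2 -> [5 8 10]
Step 3: demand=4,sold=4 ship[1->2]=1 ship[0->1]=2 prod=2 -> [5 9 7]
Step 4: demand=4,sold=4 ship[1->2]=1 ship[0->1]=2 prod=2 -> [5 10 4]
Step 5: demand=4,sold=4 ship[1->2]=1 ship[0->1]=2 prod=2 -> [5 11 1]
Step 6: demand=4,sold=1 ship[1->2]=1 ship[0->1]=2 prod=2 -> [5 12 1]
Step 7: demand=4,sold=1 ship[1->2]=1 ship[0->1]=2 prod=2 -> [5 13 1]
Step 8: demand=4,sold=1 ship[1->2]=1 ship[0->1]=2 prod=2 -> [5 14 1]
Step 9: demand=4,sold=1 ship[1->2]=1 ship[0->1]=2 prod=2 -> [5 15 1]
Step 10: demand=4,sold=1 ship[1->2]=1 ship[0->1]=2 prod=2 -> [5 16 1]
Step 11: demand=4,sold=1 ship[1->2]=1 ship[0->1]=2 prod=2 -> [5 17 1]
Step 12: demand=4,sold=1 ship[1->2]=1 ship[0->1]=2 prod=2 -> [5 18 1]
First stockout at step 6

6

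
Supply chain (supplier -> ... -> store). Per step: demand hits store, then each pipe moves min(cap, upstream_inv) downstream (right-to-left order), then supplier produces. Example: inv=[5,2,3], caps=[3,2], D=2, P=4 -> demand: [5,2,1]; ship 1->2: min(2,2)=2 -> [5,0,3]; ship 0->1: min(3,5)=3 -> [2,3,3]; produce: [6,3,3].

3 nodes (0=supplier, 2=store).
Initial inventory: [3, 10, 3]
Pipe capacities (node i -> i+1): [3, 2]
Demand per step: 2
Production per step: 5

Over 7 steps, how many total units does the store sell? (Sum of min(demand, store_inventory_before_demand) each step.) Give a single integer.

Answer: 14

Derivation:
Step 1: sold=2 (running total=2) -> [5 11 3]
Step 2: sold=2 (running total=4) -> [7 12 3]
Step 3: sold=2 (running total=6) -> [9 13 3]
Step 4: sold=2 (running total=8) -> [11 14 3]
Step 5: sold=2 (running total=10) -> [13 15 3]
Step 6: sold=2 (running total=12) -> [15 16 3]
Step 7: sold=2 (running total=14) -> [17 17 3]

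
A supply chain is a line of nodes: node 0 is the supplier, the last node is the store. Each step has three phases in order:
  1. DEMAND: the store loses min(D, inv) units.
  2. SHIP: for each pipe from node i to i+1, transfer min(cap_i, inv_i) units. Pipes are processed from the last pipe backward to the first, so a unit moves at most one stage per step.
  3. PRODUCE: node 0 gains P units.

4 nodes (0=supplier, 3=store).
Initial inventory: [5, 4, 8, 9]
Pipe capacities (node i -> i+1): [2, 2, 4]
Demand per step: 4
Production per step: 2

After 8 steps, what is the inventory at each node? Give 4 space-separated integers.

Step 1: demand=4,sold=4 ship[2->3]=4 ship[1->2]=2 ship[0->1]=2 prod=2 -> inv=[5 4 6 9]
Step 2: demand=4,sold=4 ship[2->3]=4 ship[1->2]=2 ship[0->1]=2 prod=2 -> inv=[5 4 4 9]
Step 3: demand=4,sold=4 ship[2->3]=4 ship[1->2]=2 ship[0->1]=2 prod=2 -> inv=[5 4 2 9]
Step 4: demand=4,sold=4 ship[2->3]=2 ship[1->2]=2 ship[0->1]=2 prod=2 -> inv=[5 4 2 7]
Step 5: demand=4,sold=4 ship[2->3]=2 ship[1->2]=2 ship[0->1]=2 prod=2 -> inv=[5 4 2 5]
Step 6: demand=4,sold=4 ship[2->3]=2 ship[1->2]=2 ship[0->1]=2 prod=2 -> inv=[5 4 2 3]
Step 7: demand=4,sold=3 ship[2->3]=2 ship[1->2]=2 ship[0->1]=2 prod=2 -> inv=[5 4 2 2]
Step 8: demand=4,sold=2 ship[2->3]=2 ship[1->2]=2 ship[0->1]=2 prod=2 -> inv=[5 4 2 2]

5 4 2 2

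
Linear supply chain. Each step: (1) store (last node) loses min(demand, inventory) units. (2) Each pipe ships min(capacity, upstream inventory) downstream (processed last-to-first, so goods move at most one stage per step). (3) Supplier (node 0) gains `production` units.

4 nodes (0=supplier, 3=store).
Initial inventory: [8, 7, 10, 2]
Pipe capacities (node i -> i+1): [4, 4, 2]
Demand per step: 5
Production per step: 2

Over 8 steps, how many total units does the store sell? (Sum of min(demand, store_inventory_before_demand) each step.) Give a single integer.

Answer: 16

Derivation:
Step 1: sold=2 (running total=2) -> [6 7 12 2]
Step 2: sold=2 (running total=4) -> [4 7 14 2]
Step 3: sold=2 (running total=6) -> [2 7 16 2]
Step 4: sold=2 (running total=8) -> [2 5 18 2]
Step 5: sold=2 (running total=10) -> [2 3 20 2]
Step 6: sold=2 (running total=12) -> [2 2 21 2]
Step 7: sold=2 (running total=14) -> [2 2 21 2]
Step 8: sold=2 (running total=16) -> [2 2 21 2]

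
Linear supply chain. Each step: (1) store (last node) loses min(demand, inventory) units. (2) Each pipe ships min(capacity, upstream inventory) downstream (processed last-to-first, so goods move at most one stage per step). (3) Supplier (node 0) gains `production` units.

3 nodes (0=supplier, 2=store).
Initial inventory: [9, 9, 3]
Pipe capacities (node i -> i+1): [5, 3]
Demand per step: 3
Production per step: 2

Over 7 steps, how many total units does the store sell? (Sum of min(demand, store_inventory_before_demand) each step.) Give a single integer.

Step 1: sold=3 (running total=3) -> [6 11 3]
Step 2: sold=3 (running total=6) -> [3 13 3]
Step 3: sold=3 (running total=9) -> [2 13 3]
Step 4: sold=3 (running total=12) -> [2 12 3]
Step 5: sold=3 (running total=15) -> [2 11 3]
Step 6: sold=3 (running total=18) -> [2 10 3]
Step 7: sold=3 (running total=21) -> [2 9 3]

Answer: 21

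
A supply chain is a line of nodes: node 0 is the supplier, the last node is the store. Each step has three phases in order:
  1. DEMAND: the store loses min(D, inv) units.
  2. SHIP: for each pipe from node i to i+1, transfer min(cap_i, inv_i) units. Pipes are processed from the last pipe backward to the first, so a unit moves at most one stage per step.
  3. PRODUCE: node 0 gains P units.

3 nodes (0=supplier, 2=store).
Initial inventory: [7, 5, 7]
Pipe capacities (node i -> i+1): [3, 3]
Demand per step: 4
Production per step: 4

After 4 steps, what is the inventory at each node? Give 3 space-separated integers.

Step 1: demand=4,sold=4 ship[1->2]=3 ship[0->1]=3 prod=4 -> inv=[8 5 6]
Step 2: demand=4,sold=4 ship[1->2]=3 ship[0->1]=3 prod=4 -> inv=[9 5 5]
Step 3: demand=4,sold=4 ship[1->2]=3 ship[0->1]=3 prod=4 -> inv=[10 5 4]
Step 4: demand=4,sold=4 ship[1->2]=3 ship[0->1]=3 prod=4 -> inv=[11 5 3]

11 5 3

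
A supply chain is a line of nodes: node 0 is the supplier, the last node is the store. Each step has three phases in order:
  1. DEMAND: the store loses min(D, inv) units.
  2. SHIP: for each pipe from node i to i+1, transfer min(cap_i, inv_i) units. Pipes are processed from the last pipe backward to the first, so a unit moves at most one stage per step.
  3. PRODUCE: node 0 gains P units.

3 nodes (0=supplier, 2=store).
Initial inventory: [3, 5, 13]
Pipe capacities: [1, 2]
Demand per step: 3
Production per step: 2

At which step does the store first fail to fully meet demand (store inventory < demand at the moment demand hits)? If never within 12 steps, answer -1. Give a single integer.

Step 1: demand=3,sold=3 ship[1->2]=2 ship[0->1]=1 prod=2 -> [4 4 12]
Step 2: demand=3,sold=3 ship[1->2]=2 ship[0->1]=1 prod=2 -> [5 3 11]
Step 3: demand=3,sold=3 ship[1->2]=2 ship[0->1]=1 prod=2 -> [6 2 10]
Step 4: demand=3,sold=3 ship[1->2]=2 ship[0->1]=1 prod=2 -> [7 1 9]
Step 5: demand=3,sold=3 ship[1->2]=1 ship[0->1]=1 prod=2 -> [8 1 7]
Step 6: demand=3,sold=3 ship[1->2]=1 ship[0->1]=1 prod=2 -> [9 1 5]
Step 7: demand=3,sold=3 ship[1->2]=1 ship[0->1]=1 prod=2 -> [10 1 3]
Step 8: demand=3,sold=3 ship[1->2]=1 ship[0->1]=1 prod=2 -> [11 1 1]
Step 9: demand=3,sold=1 ship[1->2]=1 ship[0->1]=1 prod=2 -> [12 1 1]
Step 10: demand=3,sold=1 ship[1->2]=1 ship[0->1]=1 prod=2 -> [13 1 1]
Step 11: demand=3,sold=1 ship[1->2]=1 ship[0->1]=1 prod=2 -> [14 1 1]
Step 12: demand=3,sold=1 ship[1->2]=1 ship[0->1]=1 prod=2 -> [15 1 1]
First stockout at step 9

9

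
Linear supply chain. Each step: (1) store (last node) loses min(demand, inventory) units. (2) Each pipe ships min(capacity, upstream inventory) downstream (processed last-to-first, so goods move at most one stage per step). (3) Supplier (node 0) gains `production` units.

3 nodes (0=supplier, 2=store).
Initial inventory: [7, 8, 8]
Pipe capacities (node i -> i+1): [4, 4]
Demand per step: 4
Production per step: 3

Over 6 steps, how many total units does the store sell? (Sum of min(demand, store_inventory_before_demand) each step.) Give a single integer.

Answer: 24

Derivation:
Step 1: sold=4 (running total=4) -> [6 8 8]
Step 2: sold=4 (running total=8) -> [5 8 8]
Step 3: sold=4 (running total=12) -> [4 8 8]
Step 4: sold=4 (running total=16) -> [3 8 8]
Step 5: sold=4 (running total=20) -> [3 7 8]
Step 6: sold=4 (running total=24) -> [3 6 8]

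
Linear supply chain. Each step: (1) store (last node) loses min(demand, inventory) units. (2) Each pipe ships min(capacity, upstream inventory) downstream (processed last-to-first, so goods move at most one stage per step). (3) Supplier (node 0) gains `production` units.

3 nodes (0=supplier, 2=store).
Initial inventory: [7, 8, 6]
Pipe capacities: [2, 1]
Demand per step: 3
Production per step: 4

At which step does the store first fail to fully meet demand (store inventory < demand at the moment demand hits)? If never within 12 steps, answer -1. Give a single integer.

Step 1: demand=3,sold=3 ship[1->2]=1 ship[0->1]=2 prod=4 -> [9 9 4]
Step 2: demand=3,sold=3 ship[1->2]=1 ship[0->1]=2 prod=4 -> [11 10 2]
Step 3: demand=3,sold=2 ship[1->2]=1 ship[0->1]=2 prod=4 -> [13 11 1]
Step 4: demand=3,sold=1 ship[1->2]=1 ship[0->1]=2 prod=4 -> [15 12 1]
Step 5: demand=3,sold=1 ship[1->2]=1 ship[0->1]=2 prod=4 -> [17 13 1]
Step 6: demand=3,sold=1 ship[1->2]=1 ship[0->1]=2 prod=4 -> [19 14 1]
Step 7: demand=3,sold=1 ship[1->2]=1 ship[0->1]=2 prod=4 -> [21 15 1]
Step 8: demand=3,sold=1 ship[1->2]=1 ship[0->1]=2 prod=4 -> [23 16 1]
Step 9: demand=3,sold=1 ship[1->2]=1 ship[0->1]=2 prod=4 -> [25 17 1]
Step 10: demand=3,sold=1 ship[1->2]=1 ship[0->1]=2 prod=4 -> [27 18 1]
Step 11: demand=3,sold=1 ship[1->2]=1 ship[0->1]=2 prod=4 -> [29 19 1]
Step 12: demand=3,sold=1 ship[1->2]=1 ship[0->1]=2 prod=4 -> [31 20 1]
First stockout at step 3

3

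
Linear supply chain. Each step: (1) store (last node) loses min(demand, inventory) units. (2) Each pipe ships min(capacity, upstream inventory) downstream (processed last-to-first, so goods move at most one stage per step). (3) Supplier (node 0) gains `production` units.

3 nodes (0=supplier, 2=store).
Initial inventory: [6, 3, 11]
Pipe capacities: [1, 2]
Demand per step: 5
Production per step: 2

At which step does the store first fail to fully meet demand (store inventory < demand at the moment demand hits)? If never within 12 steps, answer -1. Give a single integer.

Step 1: demand=5,sold=5 ship[1->2]=2 ship[0->1]=1 prod=2 -> [7 2 8]
Step 2: demand=5,sold=5 ship[1->2]=2 ship[0->1]=1 prod=2 -> [8 1 5]
Step 3: demand=5,sold=5 ship[1->2]=1 ship[0->1]=1 prod=2 -> [9 1 1]
Step 4: demand=5,sold=1 ship[1->2]=1 ship[0->1]=1 prod=2 -> [10 1 1]
Step 5: demand=5,sold=1 ship[1->2]=1 ship[0->1]=1 prod=2 -> [11 1 1]
Step 6: demand=5,sold=1 ship[1->2]=1 ship[0->1]=1 prod=2 -> [12 1 1]
Step 7: demand=5,sold=1 ship[1->2]=1 ship[0->1]=1 prod=2 -> [13 1 1]
Step 8: demand=5,sold=1 ship[1->2]=1 ship[0->1]=1 prod=2 -> [14 1 1]
Step 9: demand=5,sold=1 ship[1->2]=1 ship[0->1]=1 prod=2 -> [15 1 1]
Step 10: demand=5,sold=1 ship[1->2]=1 ship[0->1]=1 prod=2 -> [16 1 1]
Step 11: demand=5,sold=1 ship[1->2]=1 ship[0->1]=1 prod=2 -> [17 1 1]
Step 12: demand=5,sold=1 ship[1->2]=1 ship[0->1]=1 prod=2 -> [18 1 1]
First stockout at step 4

4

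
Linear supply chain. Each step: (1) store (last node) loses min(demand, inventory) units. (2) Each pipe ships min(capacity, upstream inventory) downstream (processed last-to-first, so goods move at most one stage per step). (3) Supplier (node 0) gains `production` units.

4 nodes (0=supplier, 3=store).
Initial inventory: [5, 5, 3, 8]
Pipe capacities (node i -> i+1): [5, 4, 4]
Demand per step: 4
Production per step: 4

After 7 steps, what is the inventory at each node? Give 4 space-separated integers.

Step 1: demand=4,sold=4 ship[2->3]=3 ship[1->2]=4 ship[0->1]=5 prod=4 -> inv=[4 6 4 7]
Step 2: demand=4,sold=4 ship[2->3]=4 ship[1->2]=4 ship[0->1]=4 prod=4 -> inv=[4 6 4 7]
Step 3: demand=4,sold=4 ship[2->3]=4 ship[1->2]=4 ship[0->1]=4 prod=4 -> inv=[4 6 4 7]
Step 4: demand=4,sold=4 ship[2->3]=4 ship[1->2]=4 ship[0->1]=4 prod=4 -> inv=[4 6 4 7]
Step 5: demand=4,sold=4 ship[2->3]=4 ship[1->2]=4 ship[0->1]=4 prod=4 -> inv=[4 6 4 7]
Step 6: demand=4,sold=4 ship[2->3]=4 ship[1->2]=4 ship[0->1]=4 prod=4 -> inv=[4 6 4 7]
Step 7: demand=4,sold=4 ship[2->3]=4 ship[1->2]=4 ship[0->1]=4 prod=4 -> inv=[4 6 4 7]

4 6 4 7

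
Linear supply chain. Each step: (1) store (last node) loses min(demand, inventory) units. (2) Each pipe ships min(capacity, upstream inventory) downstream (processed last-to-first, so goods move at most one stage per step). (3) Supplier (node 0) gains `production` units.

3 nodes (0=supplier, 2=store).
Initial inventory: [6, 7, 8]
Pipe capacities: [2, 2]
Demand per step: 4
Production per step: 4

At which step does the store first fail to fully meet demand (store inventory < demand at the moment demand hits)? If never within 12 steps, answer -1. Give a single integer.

Step 1: demand=4,sold=4 ship[1->2]=2 ship[0->1]=2 prod=4 -> [8 7 6]
Step 2: demand=4,sold=4 ship[1->2]=2 ship[0->1]=2 prod=4 -> [10 7 4]
Step 3: demand=4,sold=4 ship[1->2]=2 ship[0->1]=2 prod=4 -> [12 7 2]
Step 4: demand=4,sold=2 ship[1->2]=2 ship[0->1]=2 prod=4 -> [14 7 2]
Step 5: demand=4,sold=2 ship[1->2]=2 ship[0->1]=2 prod=4 -> [16 7 2]
Step 6: demand=4,sold=2 ship[1->2]=2 ship[0->1]=2 prod=4 -> [18 7 2]
Step 7: demand=4,sold=2 ship[1->2]=2 ship[0->1]=2 prod=4 -> [20 7 2]
Step 8: demand=4,sold=2 ship[1->2]=2 ship[0->1]=2 prod=4 -> [22 7 2]
Step 9: demand=4,sold=2 ship[1->2]=2 ship[0->1]=2 prod=4 -> [24 7 2]
Step 10: demand=4,sold=2 ship[1->2]=2 ship[0->1]=2 prod=4 -> [26 7 2]
Step 11: demand=4,sold=2 ship[1->2]=2 ship[0->1]=2 prod=4 -> [28 7 2]
Step 12: demand=4,sold=2 ship[1->2]=2 ship[0->1]=2 prod=4 -> [30 7 2]
First stockout at step 4

4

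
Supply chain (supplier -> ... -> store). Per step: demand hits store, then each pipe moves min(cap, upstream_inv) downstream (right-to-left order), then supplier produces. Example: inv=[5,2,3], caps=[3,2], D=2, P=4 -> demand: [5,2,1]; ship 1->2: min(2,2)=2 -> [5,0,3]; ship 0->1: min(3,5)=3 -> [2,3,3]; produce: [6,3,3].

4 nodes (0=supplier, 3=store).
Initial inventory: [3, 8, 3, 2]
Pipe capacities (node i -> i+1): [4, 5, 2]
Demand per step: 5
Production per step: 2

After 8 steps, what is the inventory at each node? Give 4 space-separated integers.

Step 1: demand=5,sold=2 ship[2->3]=2 ship[1->2]=5 ship[0->1]=3 prod=2 -> inv=[2 6 6 2]
Step 2: demand=5,sold=2 ship[2->3]=2 ship[1->2]=5 ship[0->1]=2 prod=2 -> inv=[2 3 9 2]
Step 3: demand=5,sold=2 ship[2->3]=2 ship[1->2]=3 ship[0->1]=2 prod=2 -> inv=[2 2 10 2]
Step 4: demand=5,sold=2 ship[2->3]=2 ship[1->2]=2 ship[0->1]=2 prod=2 -> inv=[2 2 10 2]
Step 5: demand=5,sold=2 ship[2->3]=2 ship[1->2]=2 ship[0->1]=2 prod=2 -> inv=[2 2 10 2]
Step 6: demand=5,sold=2 ship[2->3]=2 ship[1->2]=2 ship[0->1]=2 prod=2 -> inv=[2 2 10 2]
Step 7: demand=5,sold=2 ship[2->3]=2 ship[1->2]=2 ship[0->1]=2 prod=2 -> inv=[2 2 10 2]
Step 8: demand=5,sold=2 ship[2->3]=2 ship[1->2]=2 ship[0->1]=2 prod=2 -> inv=[2 2 10 2]

2 2 10 2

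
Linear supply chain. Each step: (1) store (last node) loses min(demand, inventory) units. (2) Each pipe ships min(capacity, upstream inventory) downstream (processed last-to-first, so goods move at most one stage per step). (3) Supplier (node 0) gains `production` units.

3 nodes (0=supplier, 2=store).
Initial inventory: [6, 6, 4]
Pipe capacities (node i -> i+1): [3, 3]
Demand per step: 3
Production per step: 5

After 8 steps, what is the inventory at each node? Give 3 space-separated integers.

Step 1: demand=3,sold=3 ship[1->2]=3 ship[0->1]=3 prod=5 -> inv=[8 6 4]
Step 2: demand=3,sold=3 ship[1->2]=3 ship[0->1]=3 prod=5 -> inv=[10 6 4]
Step 3: demand=3,sold=3 ship[1->2]=3 ship[0->1]=3 prod=5 -> inv=[12 6 4]
Step 4: demand=3,sold=3 ship[1->2]=3 ship[0->1]=3 prod=5 -> inv=[14 6 4]
Step 5: demand=3,sold=3 ship[1->2]=3 ship[0->1]=3 prod=5 -> inv=[16 6 4]
Step 6: demand=3,sold=3 ship[1->2]=3 ship[0->1]=3 prod=5 -> inv=[18 6 4]
Step 7: demand=3,sold=3 ship[1->2]=3 ship[0->1]=3 prod=5 -> inv=[20 6 4]
Step 8: demand=3,sold=3 ship[1->2]=3 ship[0->1]=3 prod=5 -> inv=[22 6 4]

22 6 4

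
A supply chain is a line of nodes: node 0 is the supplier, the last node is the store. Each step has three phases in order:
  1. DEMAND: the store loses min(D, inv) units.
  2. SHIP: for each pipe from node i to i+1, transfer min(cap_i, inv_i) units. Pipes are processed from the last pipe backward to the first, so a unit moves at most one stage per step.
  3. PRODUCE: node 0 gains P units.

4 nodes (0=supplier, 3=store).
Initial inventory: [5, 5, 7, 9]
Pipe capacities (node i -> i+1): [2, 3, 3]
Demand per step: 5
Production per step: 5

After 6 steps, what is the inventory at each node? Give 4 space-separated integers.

Step 1: demand=5,sold=5 ship[2->3]=3 ship[1->2]=3 ship[0->1]=2 prod=5 -> inv=[8 4 7 7]
Step 2: demand=5,sold=5 ship[2->3]=3 ship[1->2]=3 ship[0->1]=2 prod=5 -> inv=[11 3 7 5]
Step 3: demand=5,sold=5 ship[2->3]=3 ship[1->2]=3 ship[0->1]=2 prod=5 -> inv=[14 2 7 3]
Step 4: demand=5,sold=3 ship[2->3]=3 ship[1->2]=2 ship[0->1]=2 prod=5 -> inv=[17 2 6 3]
Step 5: demand=5,sold=3 ship[2->3]=3 ship[1->2]=2 ship[0->1]=2 prod=5 -> inv=[20 2 5 3]
Step 6: demand=5,sold=3 ship[2->3]=3 ship[1->2]=2 ship[0->1]=2 prod=5 -> inv=[23 2 4 3]

23 2 4 3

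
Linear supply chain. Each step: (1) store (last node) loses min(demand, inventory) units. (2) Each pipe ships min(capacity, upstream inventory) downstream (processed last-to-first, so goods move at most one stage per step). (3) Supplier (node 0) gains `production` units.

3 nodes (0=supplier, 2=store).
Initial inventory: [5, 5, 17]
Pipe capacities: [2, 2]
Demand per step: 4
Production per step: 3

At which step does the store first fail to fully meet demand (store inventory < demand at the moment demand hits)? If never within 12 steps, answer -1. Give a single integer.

Step 1: demand=4,sold=4 ship[1->2]=2 ship[0->1]=2 prod=3 -> [6 5 15]
Step 2: demand=4,sold=4 ship[1->2]=2 ship[0->1]=2 prod=3 -> [7 5 13]
Step 3: demand=4,sold=4 ship[1->2]=2 ship[0->1]=2 prod=3 -> [8 5 11]
Step 4: demand=4,sold=4 ship[1->2]=2 ship[0->1]=2 prod=3 -> [9 5 9]
Step 5: demand=4,sold=4 ship[1->2]=2 ship[0->1]=2 prod=3 -> [10 5 7]
Step 6: demand=4,sold=4 ship[1->2]=2 ship[0->1]=2 prod=3 -> [11 5 5]
Step 7: demand=4,sold=4 ship[1->2]=2 ship[0->1]=2 prod=3 -> [12 5 3]
Step 8: demand=4,sold=3 ship[1->2]=2 ship[0->1]=2 prod=3 -> [13 5 2]
Step 9: demand=4,sold=2 ship[1->2]=2 ship[0->1]=2 prod=3 -> [14 5 2]
Step 10: demand=4,sold=2 ship[1->2]=2 ship[0->1]=2 prod=3 -> [15 5 2]
Step 11: demand=4,sold=2 ship[1->2]=2 ship[0->1]=2 prod=3 -> [16 5 2]
Step 12: demand=4,sold=2 ship[1->2]=2 ship[0->1]=2 prod=3 -> [17 5 2]
First stockout at step 8

8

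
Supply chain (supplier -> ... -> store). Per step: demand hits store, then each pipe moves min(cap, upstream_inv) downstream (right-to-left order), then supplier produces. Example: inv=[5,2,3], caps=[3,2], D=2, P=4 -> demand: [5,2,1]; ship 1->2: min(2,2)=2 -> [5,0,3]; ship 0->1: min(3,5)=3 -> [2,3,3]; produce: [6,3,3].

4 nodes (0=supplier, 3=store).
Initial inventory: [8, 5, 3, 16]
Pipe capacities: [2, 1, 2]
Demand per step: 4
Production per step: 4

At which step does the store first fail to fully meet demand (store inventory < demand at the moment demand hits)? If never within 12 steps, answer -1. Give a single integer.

Step 1: demand=4,sold=4 ship[2->3]=2 ship[1->2]=1 ship[0->1]=2 prod=4 -> [10 6 2 14]
Step 2: demand=4,sold=4 ship[2->3]=2 ship[1->2]=1 ship[0->1]=2 prod=4 -> [12 7 1 12]
Step 3: demand=4,sold=4 ship[2->3]=1 ship[1->2]=1 ship[0->1]=2 prod=4 -> [14 8 1 9]
Step 4: demand=4,sold=4 ship[2->3]=1 ship[1->2]=1 ship[0->1]=2 prod=4 -> [16 9 1 6]
Step 5: demand=4,sold=4 ship[2->3]=1 ship[1->2]=1 ship[0->1]=2 prod=4 -> [18 10 1 3]
Step 6: demand=4,sold=3 ship[2->3]=1 ship[1->2]=1 ship[0->1]=2 prod=4 -> [20 11 1 1]
Step 7: demand=4,sold=1 ship[2->3]=1 ship[1->2]=1 ship[0->1]=2 prod=4 -> [22 12 1 1]
Step 8: demand=4,sold=1 ship[2->3]=1 ship[1->2]=1 ship[0->1]=2 prod=4 -> [24 13 1 1]
Step 9: demand=4,sold=1 ship[2->3]=1 ship[1->2]=1 ship[0->1]=2 prod=4 -> [26 14 1 1]
Step 10: demand=4,sold=1 ship[2->3]=1 ship[1->2]=1 ship[0->1]=2 prod=4 -> [28 15 1 1]
Step 11: demand=4,sold=1 ship[2->3]=1 ship[1->2]=1 ship[0->1]=2 prod=4 -> [30 16 1 1]
Step 12: demand=4,sold=1 ship[2->3]=1 ship[1->2]=1 ship[0->1]=2 prod=4 -> [32 17 1 1]
First stockout at step 6

6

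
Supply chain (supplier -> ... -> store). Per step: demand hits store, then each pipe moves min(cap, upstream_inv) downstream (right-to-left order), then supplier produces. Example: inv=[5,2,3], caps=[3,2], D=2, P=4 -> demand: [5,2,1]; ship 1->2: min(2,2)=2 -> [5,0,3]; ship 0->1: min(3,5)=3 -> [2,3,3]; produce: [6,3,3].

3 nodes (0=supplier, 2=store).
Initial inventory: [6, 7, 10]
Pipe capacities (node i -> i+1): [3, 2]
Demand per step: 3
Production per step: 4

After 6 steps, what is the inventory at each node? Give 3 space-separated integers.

Step 1: demand=3,sold=3 ship[1->2]=2 ship[0->1]=3 prod=4 -> inv=[7 8 9]
Step 2: demand=3,sold=3 ship[1->2]=2 ship[0->1]=3 prod=4 -> inv=[8 9 8]
Step 3: demand=3,sold=3 ship[1->2]=2 ship[0->1]=3 prod=4 -> inv=[9 10 7]
Step 4: demand=3,sold=3 ship[1->2]=2 ship[0->1]=3 prod=4 -> inv=[10 11 6]
Step 5: demand=3,sold=3 ship[1->2]=2 ship[0->1]=3 prod=4 -> inv=[11 12 5]
Step 6: demand=3,sold=3 ship[1->2]=2 ship[0->1]=3 prod=4 -> inv=[12 13 4]

12 13 4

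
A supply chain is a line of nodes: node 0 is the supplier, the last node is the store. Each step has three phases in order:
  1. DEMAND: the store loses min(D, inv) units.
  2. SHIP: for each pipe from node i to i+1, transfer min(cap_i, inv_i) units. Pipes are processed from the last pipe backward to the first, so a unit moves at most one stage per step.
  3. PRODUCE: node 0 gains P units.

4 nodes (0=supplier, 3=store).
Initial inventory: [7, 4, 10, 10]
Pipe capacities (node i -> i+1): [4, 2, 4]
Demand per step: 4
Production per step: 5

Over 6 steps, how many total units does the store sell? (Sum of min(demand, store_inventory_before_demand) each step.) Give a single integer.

Step 1: sold=4 (running total=4) -> [8 6 8 10]
Step 2: sold=4 (running total=8) -> [9 8 6 10]
Step 3: sold=4 (running total=12) -> [10 10 4 10]
Step 4: sold=4 (running total=16) -> [11 12 2 10]
Step 5: sold=4 (running total=20) -> [12 14 2 8]
Step 6: sold=4 (running total=24) -> [13 16 2 6]

Answer: 24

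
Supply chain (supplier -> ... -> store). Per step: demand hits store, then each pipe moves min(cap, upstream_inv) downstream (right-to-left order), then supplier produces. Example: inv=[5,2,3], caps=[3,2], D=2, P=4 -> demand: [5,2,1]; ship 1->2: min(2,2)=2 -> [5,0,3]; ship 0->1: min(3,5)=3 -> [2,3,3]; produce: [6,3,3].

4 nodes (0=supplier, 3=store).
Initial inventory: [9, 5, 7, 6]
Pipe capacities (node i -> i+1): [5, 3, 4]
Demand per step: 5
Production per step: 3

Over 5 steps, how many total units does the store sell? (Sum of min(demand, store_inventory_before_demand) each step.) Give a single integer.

Answer: 22

Derivation:
Step 1: sold=5 (running total=5) -> [7 7 6 5]
Step 2: sold=5 (running total=10) -> [5 9 5 4]
Step 3: sold=4 (running total=14) -> [3 11 4 4]
Step 4: sold=4 (running total=18) -> [3 11 3 4]
Step 5: sold=4 (running total=22) -> [3 11 3 3]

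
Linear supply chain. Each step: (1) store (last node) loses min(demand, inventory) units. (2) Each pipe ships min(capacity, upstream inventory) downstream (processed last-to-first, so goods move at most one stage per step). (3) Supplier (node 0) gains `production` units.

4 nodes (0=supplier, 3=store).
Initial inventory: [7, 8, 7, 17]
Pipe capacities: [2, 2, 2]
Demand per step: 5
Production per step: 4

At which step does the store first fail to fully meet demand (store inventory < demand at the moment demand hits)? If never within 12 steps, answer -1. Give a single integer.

Step 1: demand=5,sold=5 ship[2->3]=2 ship[1->2]=2 ship[0->1]=2 prod=4 -> [9 8 7 14]
Step 2: demand=5,sold=5 ship[2->3]=2 ship[1->2]=2 ship[0->1]=2 prod=4 -> [11 8 7 11]
Step 3: demand=5,sold=5 ship[2->3]=2 ship[1->2]=2 ship[0->1]=2 prod=4 -> [13 8 7 8]
Step 4: demand=5,sold=5 ship[2->3]=2 ship[1->2]=2 ship[0->1]=2 prod=4 -> [15 8 7 5]
Step 5: demand=5,sold=5 ship[2->3]=2 ship[1->2]=2 ship[0->1]=2 prod=4 -> [17 8 7 2]
Step 6: demand=5,sold=2 ship[2->3]=2 ship[1->2]=2 ship[0->1]=2 prod=4 -> [19 8 7 2]
Step 7: demand=5,sold=2 ship[2->3]=2 ship[1->2]=2 ship[0->1]=2 prod=4 -> [21 8 7 2]
Step 8: demand=5,sold=2 ship[2->3]=2 ship[1->2]=2 ship[0->1]=2 prod=4 -> [23 8 7 2]
Step 9: demand=5,sold=2 ship[2->3]=2 ship[1->2]=2 ship[0->1]=2 prod=4 -> [25 8 7 2]
Step 10: demand=5,sold=2 ship[2->3]=2 ship[1->2]=2 ship[0->1]=2 prod=4 -> [27 8 7 2]
Step 11: demand=5,sold=2 ship[2->3]=2 ship[1->2]=2 ship[0->1]=2 prod=4 -> [29 8 7 2]
Step 12: demand=5,sold=2 ship[2->3]=2 ship[1->2]=2 ship[0->1]=2 prod=4 -> [31 8 7 2]
First stockout at step 6

6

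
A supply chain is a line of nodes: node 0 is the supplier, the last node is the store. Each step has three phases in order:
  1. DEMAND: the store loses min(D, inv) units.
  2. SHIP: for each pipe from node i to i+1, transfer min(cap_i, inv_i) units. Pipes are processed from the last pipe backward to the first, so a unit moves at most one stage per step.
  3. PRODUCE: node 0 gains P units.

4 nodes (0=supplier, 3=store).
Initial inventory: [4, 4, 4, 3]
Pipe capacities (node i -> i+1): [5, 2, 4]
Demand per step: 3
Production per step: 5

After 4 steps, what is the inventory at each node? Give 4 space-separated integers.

Step 1: demand=3,sold=3 ship[2->3]=4 ship[1->2]=2 ship[0->1]=4 prod=5 -> inv=[5 6 2 4]
Step 2: demand=3,sold=3 ship[2->3]=2 ship[1->2]=2 ship[0->1]=5 prod=5 -> inv=[5 9 2 3]
Step 3: demand=3,sold=3 ship[2->3]=2 ship[1->2]=2 ship[0->1]=5 prod=5 -> inv=[5 12 2 2]
Step 4: demand=3,sold=2 ship[2->3]=2 ship[1->2]=2 ship[0->1]=5 prod=5 -> inv=[5 15 2 2]

5 15 2 2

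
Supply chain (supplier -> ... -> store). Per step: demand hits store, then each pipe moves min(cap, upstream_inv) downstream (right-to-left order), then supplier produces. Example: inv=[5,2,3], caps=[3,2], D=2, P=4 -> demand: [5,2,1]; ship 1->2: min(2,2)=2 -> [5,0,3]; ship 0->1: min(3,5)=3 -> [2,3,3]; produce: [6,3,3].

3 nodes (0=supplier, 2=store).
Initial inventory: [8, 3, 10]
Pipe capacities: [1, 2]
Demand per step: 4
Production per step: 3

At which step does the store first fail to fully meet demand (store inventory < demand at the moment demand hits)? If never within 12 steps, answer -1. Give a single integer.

Step 1: demand=4,sold=4 ship[1->2]=2 ship[0->1]=1 prod=3 -> [10 2 8]
Step 2: demand=4,sold=4 ship[1->2]=2 ship[0->1]=1 prod=3 -> [12 1 6]
Step 3: demand=4,sold=4 ship[1->2]=1 ship[0->1]=1 prod=3 -> [14 1 3]
Step 4: demand=4,sold=3 ship[1->2]=1 ship[0->1]=1 prod=3 -> [16 1 1]
Step 5: demand=4,sold=1 ship[1->2]=1 ship[0->1]=1 prod=3 -> [18 1 1]
Step 6: demand=4,sold=1 ship[1->2]=1 ship[0->1]=1 prod=3 -> [20 1 1]
Step 7: demand=4,sold=1 ship[1->2]=1 ship[0->1]=1 prod=3 -> [22 1 1]
Step 8: demand=4,sold=1 ship[1->2]=1 ship[0->1]=1 prod=3 -> [24 1 1]
Step 9: demand=4,sold=1 ship[1->2]=1 ship[0->1]=1 prod=3 -> [26 1 1]
Step 10: demand=4,sold=1 ship[1->2]=1 ship[0->1]=1 prod=3 -> [28 1 1]
Step 11: demand=4,sold=1 ship[1->2]=1 ship[0->1]=1 prod=3 -> [30 1 1]
Step 12: demand=4,sold=1 ship[1->2]=1 ship[0->1]=1 prod=3 -> [32 1 1]
First stockout at step 4

4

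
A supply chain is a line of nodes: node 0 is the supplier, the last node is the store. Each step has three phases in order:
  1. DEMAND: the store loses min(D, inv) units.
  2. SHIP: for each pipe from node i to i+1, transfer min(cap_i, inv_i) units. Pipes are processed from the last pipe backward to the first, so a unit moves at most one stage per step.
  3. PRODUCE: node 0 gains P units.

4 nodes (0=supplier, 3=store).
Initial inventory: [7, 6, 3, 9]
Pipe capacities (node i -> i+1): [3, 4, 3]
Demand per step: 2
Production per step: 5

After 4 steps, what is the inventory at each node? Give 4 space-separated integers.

Step 1: demand=2,sold=2 ship[2->3]=3 ship[1->2]=4 ship[0->1]=3 prod=5 -> inv=[9 5 4 10]
Step 2: demand=2,sold=2 ship[2->3]=3 ship[1->2]=4 ship[0->1]=3 prod=5 -> inv=[11 4 5 11]
Step 3: demand=2,sold=2 ship[2->3]=3 ship[1->2]=4 ship[0->1]=3 prod=5 -> inv=[13 3 6 12]
Step 4: demand=2,sold=2 ship[2->3]=3 ship[1->2]=3 ship[0->1]=3 prod=5 -> inv=[15 3 6 13]

15 3 6 13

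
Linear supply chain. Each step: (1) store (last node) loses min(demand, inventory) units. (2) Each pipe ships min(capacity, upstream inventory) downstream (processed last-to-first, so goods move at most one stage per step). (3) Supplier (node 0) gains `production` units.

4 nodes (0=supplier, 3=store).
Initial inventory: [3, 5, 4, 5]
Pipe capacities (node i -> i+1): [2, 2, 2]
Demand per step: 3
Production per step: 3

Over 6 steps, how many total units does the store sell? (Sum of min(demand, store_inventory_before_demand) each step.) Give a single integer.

Step 1: sold=3 (running total=3) -> [4 5 4 4]
Step 2: sold=3 (running total=6) -> [5 5 4 3]
Step 3: sold=3 (running total=9) -> [6 5 4 2]
Step 4: sold=2 (running total=11) -> [7 5 4 2]
Step 5: sold=2 (running total=13) -> [8 5 4 2]
Step 6: sold=2 (running total=15) -> [9 5 4 2]

Answer: 15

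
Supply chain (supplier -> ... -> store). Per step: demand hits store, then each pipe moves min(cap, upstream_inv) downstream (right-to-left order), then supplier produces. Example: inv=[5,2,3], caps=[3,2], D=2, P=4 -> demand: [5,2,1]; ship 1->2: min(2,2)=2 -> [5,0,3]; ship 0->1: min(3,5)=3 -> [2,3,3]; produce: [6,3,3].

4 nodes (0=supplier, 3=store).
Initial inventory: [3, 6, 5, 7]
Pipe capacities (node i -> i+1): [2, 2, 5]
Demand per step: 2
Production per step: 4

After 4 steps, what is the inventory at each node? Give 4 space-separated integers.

Step 1: demand=2,sold=2 ship[2->3]=5 ship[1->2]=2 ship[0->1]=2 prod=4 -> inv=[5 6 2 10]
Step 2: demand=2,sold=2 ship[2->3]=2 ship[1->2]=2 ship[0->1]=2 prod=4 -> inv=[7 6 2 10]
Step 3: demand=2,sold=2 ship[2->3]=2 ship[1->2]=2 ship[0->1]=2 prod=4 -> inv=[9 6 2 10]
Step 4: demand=2,sold=2 ship[2->3]=2 ship[1->2]=2 ship[0->1]=2 prod=4 -> inv=[11 6 2 10]

11 6 2 10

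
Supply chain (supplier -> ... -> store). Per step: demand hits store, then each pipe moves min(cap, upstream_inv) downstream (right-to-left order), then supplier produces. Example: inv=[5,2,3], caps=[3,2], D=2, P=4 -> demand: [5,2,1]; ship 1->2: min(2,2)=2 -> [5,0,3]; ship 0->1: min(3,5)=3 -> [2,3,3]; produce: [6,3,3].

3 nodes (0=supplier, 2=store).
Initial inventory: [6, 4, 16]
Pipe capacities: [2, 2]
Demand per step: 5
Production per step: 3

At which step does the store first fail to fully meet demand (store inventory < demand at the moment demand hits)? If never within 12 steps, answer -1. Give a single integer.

Step 1: demand=5,sold=5 ship[1->2]=2 ship[0->1]=2 prod=3 -> [7 4 13]
Step 2: demand=5,sold=5 ship[1->2]=2 ship[0->1]=2 prod=3 -> [8 4 10]
Step 3: demand=5,sold=5 ship[1->2]=2 ship[0->1]=2 prod=3 -> [9 4 7]
Step 4: demand=5,sold=5 ship[1->2]=2 ship[0->1]=2 prod=3 -> [10 4 4]
Step 5: demand=5,sold=4 ship[1->2]=2 ship[0->1]=2 prod=3 -> [11 4 2]
Step 6: demand=5,sold=2 ship[1->2]=2 ship[0->1]=2 prod=3 -> [12 4 2]
Step 7: demand=5,sold=2 ship[1->2]=2 ship[0->1]=2 prod=3 -> [13 4 2]
Step 8: demand=5,sold=2 ship[1->2]=2 ship[0->1]=2 prod=3 -> [14 4 2]
Step 9: demand=5,sold=2 ship[1->2]=2 ship[0->1]=2 prod=3 -> [15 4 2]
Step 10: demand=5,sold=2 ship[1->2]=2 ship[0->1]=2 prod=3 -> [16 4 2]
Step 11: demand=5,sold=2 ship[1->2]=2 ship[0->1]=2 prod=3 -> [17 4 2]
Step 12: demand=5,sold=2 ship[1->2]=2 ship[0->1]=2 prod=3 -> [18 4 2]
First stockout at step 5

5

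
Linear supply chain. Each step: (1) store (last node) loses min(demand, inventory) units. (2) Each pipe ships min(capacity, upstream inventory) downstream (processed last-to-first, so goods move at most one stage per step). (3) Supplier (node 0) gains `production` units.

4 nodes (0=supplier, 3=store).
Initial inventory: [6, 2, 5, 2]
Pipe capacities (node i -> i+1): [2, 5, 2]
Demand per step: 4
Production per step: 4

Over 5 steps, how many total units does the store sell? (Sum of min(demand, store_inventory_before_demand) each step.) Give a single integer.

Answer: 10

Derivation:
Step 1: sold=2 (running total=2) -> [8 2 5 2]
Step 2: sold=2 (running total=4) -> [10 2 5 2]
Step 3: sold=2 (running total=6) -> [12 2 5 2]
Step 4: sold=2 (running total=8) -> [14 2 5 2]
Step 5: sold=2 (running total=10) -> [16 2 5 2]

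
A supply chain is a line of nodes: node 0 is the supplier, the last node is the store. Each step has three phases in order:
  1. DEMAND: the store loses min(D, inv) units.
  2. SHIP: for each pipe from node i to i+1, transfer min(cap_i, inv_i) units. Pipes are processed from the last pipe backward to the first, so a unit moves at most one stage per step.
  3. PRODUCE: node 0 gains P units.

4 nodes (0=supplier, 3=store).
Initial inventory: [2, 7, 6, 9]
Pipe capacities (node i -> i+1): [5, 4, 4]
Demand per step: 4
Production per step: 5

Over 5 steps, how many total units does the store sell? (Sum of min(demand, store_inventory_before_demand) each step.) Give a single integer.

Answer: 20

Derivation:
Step 1: sold=4 (running total=4) -> [5 5 6 9]
Step 2: sold=4 (running total=8) -> [5 6 6 9]
Step 3: sold=4 (running total=12) -> [5 7 6 9]
Step 4: sold=4 (running total=16) -> [5 8 6 9]
Step 5: sold=4 (running total=20) -> [5 9 6 9]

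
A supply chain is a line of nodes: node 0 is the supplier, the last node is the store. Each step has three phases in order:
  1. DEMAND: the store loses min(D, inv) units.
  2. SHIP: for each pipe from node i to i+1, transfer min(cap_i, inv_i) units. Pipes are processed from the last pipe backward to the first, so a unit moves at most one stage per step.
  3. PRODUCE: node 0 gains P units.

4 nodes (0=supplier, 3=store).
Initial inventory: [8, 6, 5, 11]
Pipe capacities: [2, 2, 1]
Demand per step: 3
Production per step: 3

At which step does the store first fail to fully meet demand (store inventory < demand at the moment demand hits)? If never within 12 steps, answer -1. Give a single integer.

Step 1: demand=3,sold=3 ship[2->3]=1 ship[1->2]=2 ship[0->1]=2 prod=3 -> [9 6 6 9]
Step 2: demand=3,sold=3 ship[2->3]=1 ship[1->2]=2 ship[0->1]=2 prod=3 -> [10 6 7 7]
Step 3: demand=3,sold=3 ship[2->3]=1 ship[1->2]=2 ship[0->1]=2 prod=3 -> [11 6 8 5]
Step 4: demand=3,sold=3 ship[2->3]=1 ship[1->2]=2 ship[0->1]=2 prod=3 -> [12 6 9 3]
Step 5: demand=3,sold=3 ship[2->3]=1 ship[1->2]=2 ship[0->1]=2 prod=3 -> [13 6 10 1]
Step 6: demand=3,sold=1 ship[2->3]=1 ship[1->2]=2 ship[0->1]=2 prod=3 -> [14 6 11 1]
Step 7: demand=3,sold=1 ship[2->3]=1 ship[1->2]=2 ship[0->1]=2 prod=3 -> [15 6 12 1]
Step 8: demand=3,sold=1 ship[2->3]=1 ship[1->2]=2 ship[0->1]=2 prod=3 -> [16 6 13 1]
Step 9: demand=3,sold=1 ship[2->3]=1 ship[1->2]=2 ship[0->1]=2 prod=3 -> [17 6 14 1]
Step 10: demand=3,sold=1 ship[2->3]=1 ship[1->2]=2 ship[0->1]=2 prod=3 -> [18 6 15 1]
Step 11: demand=3,sold=1 ship[2->3]=1 ship[1->2]=2 ship[0->1]=2 prod=3 -> [19 6 16 1]
Step 12: demand=3,sold=1 ship[2->3]=1 ship[1->2]=2 ship[0->1]=2 prod=3 -> [20 6 17 1]
First stockout at step 6

6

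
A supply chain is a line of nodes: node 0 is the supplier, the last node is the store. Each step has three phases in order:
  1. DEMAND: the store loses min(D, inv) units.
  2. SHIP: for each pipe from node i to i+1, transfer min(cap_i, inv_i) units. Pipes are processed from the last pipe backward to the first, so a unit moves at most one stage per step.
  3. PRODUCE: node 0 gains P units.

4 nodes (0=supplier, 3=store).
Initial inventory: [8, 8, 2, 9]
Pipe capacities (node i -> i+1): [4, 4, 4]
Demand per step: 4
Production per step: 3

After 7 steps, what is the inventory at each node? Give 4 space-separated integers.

Step 1: demand=4,sold=4 ship[2->3]=2 ship[1->2]=4 ship[0->1]=4 prod=3 -> inv=[7 8 4 7]
Step 2: demand=4,sold=4 ship[2->3]=4 ship[1->2]=4 ship[0->1]=4 prod=3 -> inv=[6 8 4 7]
Step 3: demand=4,sold=4 ship[2->3]=4 ship[1->2]=4 ship[0->1]=4 prod=3 -> inv=[5 8 4 7]
Step 4: demand=4,sold=4 ship[2->3]=4 ship[1->2]=4 ship[0->1]=4 prod=3 -> inv=[4 8 4 7]
Step 5: demand=4,sold=4 ship[2->3]=4 ship[1->2]=4 ship[0->1]=4 prod=3 -> inv=[3 8 4 7]
Step 6: demand=4,sold=4 ship[2->3]=4 ship[1->2]=4 ship[0->1]=3 prod=3 -> inv=[3 7 4 7]
Step 7: demand=4,sold=4 ship[2->3]=4 ship[1->2]=4 ship[0->1]=3 prod=3 -> inv=[3 6 4 7]

3 6 4 7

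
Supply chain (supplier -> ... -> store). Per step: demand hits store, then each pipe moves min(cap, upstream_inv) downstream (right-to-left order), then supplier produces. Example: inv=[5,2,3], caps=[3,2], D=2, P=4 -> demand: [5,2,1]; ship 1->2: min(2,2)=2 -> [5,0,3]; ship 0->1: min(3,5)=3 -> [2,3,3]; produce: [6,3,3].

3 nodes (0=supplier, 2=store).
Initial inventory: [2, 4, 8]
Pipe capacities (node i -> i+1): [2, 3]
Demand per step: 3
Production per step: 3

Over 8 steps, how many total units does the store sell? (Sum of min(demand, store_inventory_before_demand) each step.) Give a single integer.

Step 1: sold=3 (running total=3) -> [3 3 8]
Step 2: sold=3 (running total=6) -> [4 2 8]
Step 3: sold=3 (running total=9) -> [5 2 7]
Step 4: sold=3 (running total=12) -> [6 2 6]
Step 5: sold=3 (running total=15) -> [7 2 5]
Step 6: sold=3 (running total=18) -> [8 2 4]
Step 7: sold=3 (running total=21) -> [9 2 3]
Step 8: sold=3 (running total=24) -> [10 2 2]

Answer: 24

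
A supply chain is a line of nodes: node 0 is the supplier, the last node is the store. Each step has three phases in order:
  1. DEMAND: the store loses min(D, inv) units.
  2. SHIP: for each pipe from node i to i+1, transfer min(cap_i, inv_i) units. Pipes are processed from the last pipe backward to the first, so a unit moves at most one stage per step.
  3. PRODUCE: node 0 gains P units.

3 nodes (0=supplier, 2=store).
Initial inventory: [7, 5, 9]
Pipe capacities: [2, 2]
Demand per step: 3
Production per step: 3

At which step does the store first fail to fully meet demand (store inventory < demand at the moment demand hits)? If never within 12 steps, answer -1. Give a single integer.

Step 1: demand=3,sold=3 ship[1->2]=2 ship[0->1]=2 prod=3 -> [8 5 8]
Step 2: demand=3,sold=3 ship[1->2]=2 ship[0->1]=2 prod=3 -> [9 5 7]
Step 3: demand=3,sold=3 ship[1->2]=2 ship[0->1]=2 prod=3 -> [10 5 6]
Step 4: demand=3,sold=3 ship[1->2]=2 ship[0->1]=2 prod=3 -> [11 5 5]
Step 5: demand=3,sold=3 ship[1->2]=2 ship[0->1]=2 prod=3 -> [12 5 4]
Step 6: demand=3,sold=3 ship[1->2]=2 ship[0->1]=2 prod=3 -> [13 5 3]
Step 7: demand=3,sold=3 ship[1->2]=2 ship[0->1]=2 prod=3 -> [14 5 2]
Step 8: demand=3,sold=2 ship[1->2]=2 ship[0->1]=2 prod=3 -> [15 5 2]
Step 9: demand=3,sold=2 ship[1->2]=2 ship[0->1]=2 prod=3 -> [16 5 2]
Step 10: demand=3,sold=2 ship[1->2]=2 ship[0->1]=2 prod=3 -> [17 5 2]
Step 11: demand=3,sold=2 ship[1->2]=2 ship[0->1]=2 prod=3 -> [18 5 2]
Step 12: demand=3,sold=2 ship[1->2]=2 ship[0->1]=2 prod=3 -> [19 5 2]
First stockout at step 8

8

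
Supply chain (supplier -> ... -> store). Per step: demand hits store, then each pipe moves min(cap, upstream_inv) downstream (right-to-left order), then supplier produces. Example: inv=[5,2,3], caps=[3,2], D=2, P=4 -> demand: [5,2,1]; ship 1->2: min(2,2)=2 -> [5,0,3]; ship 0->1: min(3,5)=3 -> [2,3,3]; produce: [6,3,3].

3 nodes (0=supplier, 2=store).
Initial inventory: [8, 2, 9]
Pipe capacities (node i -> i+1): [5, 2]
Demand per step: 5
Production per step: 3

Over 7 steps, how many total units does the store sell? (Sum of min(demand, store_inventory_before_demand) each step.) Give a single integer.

Answer: 21

Derivation:
Step 1: sold=5 (running total=5) -> [6 5 6]
Step 2: sold=5 (running total=10) -> [4 8 3]
Step 3: sold=3 (running total=13) -> [3 10 2]
Step 4: sold=2 (running total=15) -> [3 11 2]
Step 5: sold=2 (running total=17) -> [3 12 2]
Step 6: sold=2 (running total=19) -> [3 13 2]
Step 7: sold=2 (running total=21) -> [3 14 2]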